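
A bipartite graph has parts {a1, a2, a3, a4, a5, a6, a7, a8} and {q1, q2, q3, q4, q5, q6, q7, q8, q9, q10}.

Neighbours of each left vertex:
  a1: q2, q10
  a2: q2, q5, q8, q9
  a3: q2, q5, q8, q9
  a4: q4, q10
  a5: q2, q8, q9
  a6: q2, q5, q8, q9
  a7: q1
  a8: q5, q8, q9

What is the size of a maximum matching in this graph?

A valid assignment of size 7: a1→q10, a2→q5, a3→q9, a4→q4, a5→q2, a6→q8, a7→q1.
The set {a2, a3, a5, a6, a8} has only 4 neighbours ({q2, q5, q8, q9}), so by Hall's theorem at most 7 of the 8 left vertices can be matched.

7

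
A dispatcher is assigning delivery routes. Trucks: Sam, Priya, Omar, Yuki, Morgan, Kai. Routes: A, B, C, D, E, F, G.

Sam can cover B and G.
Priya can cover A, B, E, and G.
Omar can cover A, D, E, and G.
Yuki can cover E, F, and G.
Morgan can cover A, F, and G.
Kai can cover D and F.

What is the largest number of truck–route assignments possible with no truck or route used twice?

6

A valid assignment of size 6: Sam→B, Priya→A, Omar→D, Yuki→E, Morgan→G, Kai→F.
This saturates every truck, so 6 is the maximum.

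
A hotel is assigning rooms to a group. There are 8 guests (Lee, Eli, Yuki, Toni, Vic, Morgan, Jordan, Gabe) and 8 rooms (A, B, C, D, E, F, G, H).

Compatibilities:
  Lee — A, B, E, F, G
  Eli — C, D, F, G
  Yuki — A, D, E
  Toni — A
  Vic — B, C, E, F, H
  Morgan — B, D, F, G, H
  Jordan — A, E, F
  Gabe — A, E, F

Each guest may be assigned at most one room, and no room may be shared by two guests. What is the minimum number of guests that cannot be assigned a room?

A valid assignment of size 8: Lee-G, Eli-C, Yuki-D, Toni-A, Vic-B, Morgan-H, Jordan-F, Gabe-E.
All 8 guests are matched, so no larger matching exists.
That matches 8 of the 8, leaving 0 unmatched; no matching can do better.

0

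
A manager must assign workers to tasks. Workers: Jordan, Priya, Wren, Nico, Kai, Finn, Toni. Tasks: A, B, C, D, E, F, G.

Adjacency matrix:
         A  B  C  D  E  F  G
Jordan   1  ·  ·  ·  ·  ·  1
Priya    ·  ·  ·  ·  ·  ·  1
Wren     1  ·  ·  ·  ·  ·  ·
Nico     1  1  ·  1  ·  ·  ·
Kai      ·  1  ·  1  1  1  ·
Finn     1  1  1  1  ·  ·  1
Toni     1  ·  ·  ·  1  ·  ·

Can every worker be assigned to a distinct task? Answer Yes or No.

The set {Jordan, Priya, Wren} has only 2 neighbours ({A, G}), so by Hall's theorem at most 6 of the 7 workers can be matched.
Hence no matching covers every worker.

No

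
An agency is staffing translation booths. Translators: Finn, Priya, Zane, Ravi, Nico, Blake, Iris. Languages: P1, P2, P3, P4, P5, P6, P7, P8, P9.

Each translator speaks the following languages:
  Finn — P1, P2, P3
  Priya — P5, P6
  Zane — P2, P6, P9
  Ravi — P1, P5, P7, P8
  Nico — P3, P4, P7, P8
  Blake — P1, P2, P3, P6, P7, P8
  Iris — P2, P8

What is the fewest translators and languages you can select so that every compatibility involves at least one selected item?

{Finn, Priya, Zane, Ravi, Nico, Blake, Iris} is a vertex cover of size 7: every edge has an endpoint in this set.
No smaller cover exists because Finn–P3, Priya–P6, Zane–P9, Ravi–P5, Nico–P7, Blake–P1, Iris–P8 is a matching of size 7, and a cover must include an endpoint of each of these disjoint edges (König's theorem).

7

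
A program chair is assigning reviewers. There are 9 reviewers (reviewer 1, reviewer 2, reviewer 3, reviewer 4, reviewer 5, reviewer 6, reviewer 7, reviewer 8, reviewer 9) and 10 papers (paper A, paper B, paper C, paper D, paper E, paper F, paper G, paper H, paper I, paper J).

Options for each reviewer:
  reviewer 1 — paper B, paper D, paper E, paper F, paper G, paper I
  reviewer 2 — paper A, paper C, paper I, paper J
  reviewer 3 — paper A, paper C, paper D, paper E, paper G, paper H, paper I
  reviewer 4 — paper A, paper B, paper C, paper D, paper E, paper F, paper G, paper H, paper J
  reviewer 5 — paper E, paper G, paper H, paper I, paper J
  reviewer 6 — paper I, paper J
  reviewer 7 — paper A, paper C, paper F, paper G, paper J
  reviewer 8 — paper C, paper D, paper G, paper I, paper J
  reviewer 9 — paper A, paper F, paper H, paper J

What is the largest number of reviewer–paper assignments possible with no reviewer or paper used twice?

One maximum matching: reviewer 1-paper B, reviewer 2-paper A, reviewer 3-paper C, reviewer 4-paper D, reviewer 5-paper E, reviewer 6-paper I, reviewer 7-paper F, reviewer 8-paper G, reviewer 9-paper J.
This saturates every reviewer, so 9 is the maximum.

9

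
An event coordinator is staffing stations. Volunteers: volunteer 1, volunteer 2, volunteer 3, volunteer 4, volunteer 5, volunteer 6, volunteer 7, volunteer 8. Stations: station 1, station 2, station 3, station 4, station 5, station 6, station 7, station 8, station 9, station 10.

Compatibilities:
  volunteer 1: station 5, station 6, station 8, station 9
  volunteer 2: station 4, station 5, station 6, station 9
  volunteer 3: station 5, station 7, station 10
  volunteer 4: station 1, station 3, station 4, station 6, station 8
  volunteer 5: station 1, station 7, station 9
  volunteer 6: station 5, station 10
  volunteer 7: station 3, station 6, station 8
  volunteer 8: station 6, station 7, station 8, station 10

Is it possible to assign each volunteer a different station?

Yes

For example, pair volunteer 1–station 5, volunteer 2–station 4, volunteer 3–station 7, volunteer 4–station 6, volunteer 5–station 1, volunteer 6–station 10, volunteer 7–station 3, volunteer 8–station 8.
Every volunteer is matched, so this matching saturates all of them.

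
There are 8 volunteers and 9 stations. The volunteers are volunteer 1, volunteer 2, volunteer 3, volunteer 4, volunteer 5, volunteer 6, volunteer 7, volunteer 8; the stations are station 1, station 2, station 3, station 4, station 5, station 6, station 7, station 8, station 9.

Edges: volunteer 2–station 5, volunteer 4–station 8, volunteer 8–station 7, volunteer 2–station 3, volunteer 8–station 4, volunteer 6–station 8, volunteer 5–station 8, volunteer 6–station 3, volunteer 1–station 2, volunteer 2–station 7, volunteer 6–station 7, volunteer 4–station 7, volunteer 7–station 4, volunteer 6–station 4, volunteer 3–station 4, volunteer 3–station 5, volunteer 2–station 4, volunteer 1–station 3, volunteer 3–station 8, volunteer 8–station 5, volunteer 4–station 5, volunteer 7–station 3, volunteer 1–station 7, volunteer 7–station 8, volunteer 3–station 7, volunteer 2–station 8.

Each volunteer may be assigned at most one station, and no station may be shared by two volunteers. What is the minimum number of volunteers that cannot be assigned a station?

One maximum matching: volunteer 1→station 2, volunteer 2→station 7, volunteer 3→station 4, volunteer 4→station 5, volunteer 5→station 8, volunteer 6→station 3.
The set {volunteer 2, volunteer 3, volunteer 4, volunteer 5, volunteer 6, volunteer 7, volunteer 8} has only 5 neighbours ({station 3, station 4, station 5, station 7, station 8}), so by Hall's theorem at most 6 of the 8 volunteers can be matched.
That matches 6 of the 8, leaving 2 unmatched; no matching can do better.

2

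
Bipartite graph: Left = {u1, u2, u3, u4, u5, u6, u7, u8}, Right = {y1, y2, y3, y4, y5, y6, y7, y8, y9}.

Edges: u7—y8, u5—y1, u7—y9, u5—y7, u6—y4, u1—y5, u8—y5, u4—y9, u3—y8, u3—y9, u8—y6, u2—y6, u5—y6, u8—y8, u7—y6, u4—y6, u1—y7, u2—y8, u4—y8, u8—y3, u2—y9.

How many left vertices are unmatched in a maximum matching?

1

For example, pair u1→y5, u2→y6, u3→y9, u4→y8, u5→y7, u6→y4, u8→y3.
The set {u2, u3, u4, u7} has only 3 neighbours ({y6, y8, y9}), so by Hall's theorem at most 7 of the 8 left vertices can be matched.
That matches 7 of the 8, leaving 1 unmatched; no matching can do better.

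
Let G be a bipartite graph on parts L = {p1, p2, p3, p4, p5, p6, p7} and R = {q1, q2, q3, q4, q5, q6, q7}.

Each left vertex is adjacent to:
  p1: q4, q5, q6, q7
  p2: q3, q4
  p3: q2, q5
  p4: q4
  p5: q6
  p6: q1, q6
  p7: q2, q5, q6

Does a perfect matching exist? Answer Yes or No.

Yes

For example, pair p1→q7, p2→q3, p3→q5, p4→q4, p5→q6, p6→q1, p7→q2.
All 7 left vertices are covered.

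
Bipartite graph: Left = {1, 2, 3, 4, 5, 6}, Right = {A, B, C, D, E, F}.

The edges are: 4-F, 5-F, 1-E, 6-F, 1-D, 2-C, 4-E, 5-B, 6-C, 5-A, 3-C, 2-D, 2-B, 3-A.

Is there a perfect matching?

Yes

For example, pair 1–D, 2–C, 3–A, 4–E, 5–B, 6–F.
Every left vertex is matched, so this is a perfect matching.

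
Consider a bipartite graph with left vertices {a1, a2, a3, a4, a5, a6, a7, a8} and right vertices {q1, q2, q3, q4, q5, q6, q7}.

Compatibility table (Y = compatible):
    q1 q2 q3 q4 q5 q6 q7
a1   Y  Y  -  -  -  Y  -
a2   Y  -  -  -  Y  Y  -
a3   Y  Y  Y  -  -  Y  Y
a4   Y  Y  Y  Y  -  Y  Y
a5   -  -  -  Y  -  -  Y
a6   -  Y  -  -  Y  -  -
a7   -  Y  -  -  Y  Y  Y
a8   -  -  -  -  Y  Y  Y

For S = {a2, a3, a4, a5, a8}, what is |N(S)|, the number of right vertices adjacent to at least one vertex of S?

The union of neighbours of {a2, a3, a4, a5, a8} is {q1, q2, q3, q4, q5, q6, q7}, which has 7 elements.
Since |N(S)| = 7 ≥ |S| = 5, Hall's condition holds for this subset.

7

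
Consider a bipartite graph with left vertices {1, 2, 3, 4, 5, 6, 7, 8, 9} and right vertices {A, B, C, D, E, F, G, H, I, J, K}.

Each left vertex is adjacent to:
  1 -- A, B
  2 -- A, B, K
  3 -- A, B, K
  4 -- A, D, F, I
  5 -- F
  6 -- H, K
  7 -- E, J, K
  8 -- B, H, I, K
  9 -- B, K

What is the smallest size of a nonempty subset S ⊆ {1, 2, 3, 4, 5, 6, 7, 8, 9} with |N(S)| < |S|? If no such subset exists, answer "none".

4

Take S = {1, 2, 3, 9}. Its neighbourhood is {A, B, K}, so |N(S)| = 3 < |S| = 4.
Every subset of size less than 4 has at least as many neighbours as members, so 4 is the minimum.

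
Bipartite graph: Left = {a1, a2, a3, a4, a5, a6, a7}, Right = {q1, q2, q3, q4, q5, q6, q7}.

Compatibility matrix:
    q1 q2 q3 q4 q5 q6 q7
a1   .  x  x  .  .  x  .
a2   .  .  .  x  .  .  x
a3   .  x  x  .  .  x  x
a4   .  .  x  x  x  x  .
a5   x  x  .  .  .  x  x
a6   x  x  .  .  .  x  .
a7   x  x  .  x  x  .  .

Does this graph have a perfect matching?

One maximum matching: a1-q3, a2-q4, a3-q7, a4-q5, a5-q6, a6-q1, a7-q2.
All 7 left vertices are covered.

Yes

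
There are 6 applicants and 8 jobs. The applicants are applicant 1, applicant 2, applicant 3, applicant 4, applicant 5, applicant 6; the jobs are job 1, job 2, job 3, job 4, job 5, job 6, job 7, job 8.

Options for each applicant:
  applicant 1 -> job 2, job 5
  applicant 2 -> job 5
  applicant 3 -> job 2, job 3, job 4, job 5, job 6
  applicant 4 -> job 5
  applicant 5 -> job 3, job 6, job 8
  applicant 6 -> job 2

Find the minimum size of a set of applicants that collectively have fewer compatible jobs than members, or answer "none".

2

Take S = {applicant 2, applicant 4}. Its neighbourhood is {job 5}, so |N(S)| = 1 < |S| = 2.
No single vertex violates Hall's condition since each has at least one neighbour, so 2 is the minimum.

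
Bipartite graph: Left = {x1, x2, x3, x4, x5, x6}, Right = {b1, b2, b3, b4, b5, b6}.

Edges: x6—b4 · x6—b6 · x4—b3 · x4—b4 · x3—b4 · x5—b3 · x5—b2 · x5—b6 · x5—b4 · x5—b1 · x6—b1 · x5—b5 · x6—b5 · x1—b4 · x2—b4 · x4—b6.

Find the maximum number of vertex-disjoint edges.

One maximum matching: x1–b4, x4–b3, x5–b1, x6–b5.
The set {x1, x2, x3} has only 1 neighbour ({b4}), so by Hall's theorem at most 4 of the 6 left vertices can be matched.

4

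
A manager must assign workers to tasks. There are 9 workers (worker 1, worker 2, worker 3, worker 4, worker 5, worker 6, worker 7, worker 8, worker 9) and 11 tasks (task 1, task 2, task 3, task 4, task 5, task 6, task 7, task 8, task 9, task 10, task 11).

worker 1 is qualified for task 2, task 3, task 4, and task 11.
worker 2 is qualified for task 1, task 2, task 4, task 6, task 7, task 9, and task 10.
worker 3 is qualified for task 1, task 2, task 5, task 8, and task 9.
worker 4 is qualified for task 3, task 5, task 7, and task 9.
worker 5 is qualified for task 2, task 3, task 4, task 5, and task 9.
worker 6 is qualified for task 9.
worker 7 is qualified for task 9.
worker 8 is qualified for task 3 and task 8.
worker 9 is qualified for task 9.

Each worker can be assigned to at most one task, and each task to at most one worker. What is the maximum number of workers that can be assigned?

A valid assignment of size 7: worker 1→task 2, worker 2→task 4, worker 3→task 1, worker 4→task 7, worker 5→task 5, worker 6→task 9, worker 8→task 8.
The set {worker 6, worker 7, worker 9} has only 1 neighbour ({task 9}), so by Hall's theorem at most 7 of the 9 workers can be matched.

7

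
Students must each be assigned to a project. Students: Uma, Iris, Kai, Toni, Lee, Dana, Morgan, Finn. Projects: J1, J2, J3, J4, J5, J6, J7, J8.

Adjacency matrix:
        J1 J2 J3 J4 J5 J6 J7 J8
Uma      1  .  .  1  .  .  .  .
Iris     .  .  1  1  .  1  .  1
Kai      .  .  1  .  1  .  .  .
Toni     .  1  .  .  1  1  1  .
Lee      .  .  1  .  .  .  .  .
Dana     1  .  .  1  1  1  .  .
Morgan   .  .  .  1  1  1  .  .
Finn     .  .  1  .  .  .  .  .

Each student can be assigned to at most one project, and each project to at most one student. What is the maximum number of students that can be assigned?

A valid assignment of size 7: Uma–J4, Iris–J8, Kai–J5, Toni–J7, Lee–J3, Dana–J1, Morgan–J6.
The set {Lee, Finn} has only 1 neighbour ({J3}), so by Hall's theorem at most 7 of the 8 students can be matched.

7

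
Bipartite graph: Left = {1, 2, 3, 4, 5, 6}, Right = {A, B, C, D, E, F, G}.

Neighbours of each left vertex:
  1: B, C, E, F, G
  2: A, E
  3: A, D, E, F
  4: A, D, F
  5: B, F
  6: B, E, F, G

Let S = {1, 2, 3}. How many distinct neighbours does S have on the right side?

The union of neighbours of {1, 2, 3} is {A, B, C, D, E, F, G}, which has 7 elements.
Since |N(S)| = 7 ≥ |S| = 3, Hall's condition holds for this subset.

7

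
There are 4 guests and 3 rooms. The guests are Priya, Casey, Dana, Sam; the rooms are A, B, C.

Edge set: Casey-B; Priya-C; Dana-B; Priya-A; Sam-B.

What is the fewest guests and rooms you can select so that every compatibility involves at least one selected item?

2

{Priya, B} is a vertex cover of size 2: every edge has an endpoint in this set.
No smaller cover exists because Priya–C, Casey–B is a matching of size 2, and a cover must include an endpoint of each of these disjoint edges (König's theorem).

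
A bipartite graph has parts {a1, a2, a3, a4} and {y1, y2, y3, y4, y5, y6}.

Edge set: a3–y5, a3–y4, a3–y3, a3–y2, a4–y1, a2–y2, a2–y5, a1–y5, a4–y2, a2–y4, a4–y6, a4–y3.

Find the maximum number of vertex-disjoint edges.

4

A valid assignment of size 4: a1-y5, a2-y4, a3-y2, a4-y3.
All 4 left vertices are matched, so no larger matching exists.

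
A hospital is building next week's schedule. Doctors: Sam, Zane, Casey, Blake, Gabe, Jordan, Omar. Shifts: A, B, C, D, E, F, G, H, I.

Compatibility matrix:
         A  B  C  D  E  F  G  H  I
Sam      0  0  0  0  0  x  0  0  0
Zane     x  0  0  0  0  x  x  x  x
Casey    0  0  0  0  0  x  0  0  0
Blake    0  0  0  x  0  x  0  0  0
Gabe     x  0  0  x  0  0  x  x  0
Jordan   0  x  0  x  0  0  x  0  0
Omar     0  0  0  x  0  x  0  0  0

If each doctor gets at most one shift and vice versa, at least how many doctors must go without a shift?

2

One maximum matching: Sam–F, Zane–A, Blake–D, Gabe–G, Jordan–B.
The set {Sam, Casey, Blake, Omar} has only 2 neighbours ({D, F}), so by Hall's theorem at most 5 of the 7 doctors can be matched.
That matches 5 of the 7, leaving 2 unmatched; no matching can do better.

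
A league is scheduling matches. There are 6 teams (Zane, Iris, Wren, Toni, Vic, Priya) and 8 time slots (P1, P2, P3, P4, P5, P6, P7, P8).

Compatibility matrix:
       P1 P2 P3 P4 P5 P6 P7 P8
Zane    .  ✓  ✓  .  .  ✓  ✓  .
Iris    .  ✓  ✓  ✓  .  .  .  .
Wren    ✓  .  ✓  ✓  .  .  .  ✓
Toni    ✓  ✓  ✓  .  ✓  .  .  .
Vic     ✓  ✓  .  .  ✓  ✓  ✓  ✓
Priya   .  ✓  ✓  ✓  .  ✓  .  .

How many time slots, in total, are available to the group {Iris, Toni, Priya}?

6

The union of neighbours of {Iris, Toni, Priya} is {P1, P2, P3, P4, P5, P6}, which has 6 elements.
Since |N(S)| = 6 ≥ |S| = 3, Hall's condition holds for this subset.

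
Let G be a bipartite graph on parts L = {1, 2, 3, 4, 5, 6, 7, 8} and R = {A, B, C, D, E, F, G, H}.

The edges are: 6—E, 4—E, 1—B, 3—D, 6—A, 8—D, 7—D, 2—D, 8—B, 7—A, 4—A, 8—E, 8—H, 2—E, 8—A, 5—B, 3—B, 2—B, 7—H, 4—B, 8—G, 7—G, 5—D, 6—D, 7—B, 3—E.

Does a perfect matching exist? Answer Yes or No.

No

The set {1, 2, 3, 4, 5, 6} has only 4 neighbours ({A, B, D, E}), so by Hall's theorem at most 6 of the 8 left vertices can be matched.
Hence no matching covers every left vertex.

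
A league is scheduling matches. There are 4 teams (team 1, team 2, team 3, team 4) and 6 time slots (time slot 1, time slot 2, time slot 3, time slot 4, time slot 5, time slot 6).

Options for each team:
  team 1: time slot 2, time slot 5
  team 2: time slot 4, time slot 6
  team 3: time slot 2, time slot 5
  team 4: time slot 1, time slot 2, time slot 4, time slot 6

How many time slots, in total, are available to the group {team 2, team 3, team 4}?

5

The union of neighbours of {team 2, team 3, team 4} is {time slot 1, time slot 2, time slot 4, time slot 5, time slot 6}, which has 5 elements.
Since |N(S)| = 5 ≥ |S| = 3, Hall's condition holds for this subset.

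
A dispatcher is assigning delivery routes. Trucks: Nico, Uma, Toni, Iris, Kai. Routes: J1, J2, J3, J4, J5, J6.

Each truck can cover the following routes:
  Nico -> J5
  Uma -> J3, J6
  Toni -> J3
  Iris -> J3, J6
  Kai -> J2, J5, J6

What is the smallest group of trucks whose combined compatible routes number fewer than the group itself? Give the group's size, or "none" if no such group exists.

3

Take S = {Uma, Toni, Iris}. Its neighbourhood is {J3, J6}, so |N(S)| = 2 < |S| = 3.
Every subset of size less than 3 has at least as many neighbours as members, so 3 is the minimum.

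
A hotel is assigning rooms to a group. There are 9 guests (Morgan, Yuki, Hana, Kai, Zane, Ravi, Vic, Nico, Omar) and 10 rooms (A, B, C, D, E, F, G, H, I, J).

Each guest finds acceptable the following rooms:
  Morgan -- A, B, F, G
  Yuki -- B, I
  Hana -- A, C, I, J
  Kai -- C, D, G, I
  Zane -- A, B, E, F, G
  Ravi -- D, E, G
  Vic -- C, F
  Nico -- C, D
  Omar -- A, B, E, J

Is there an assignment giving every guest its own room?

For example, pair Morgan–F, Yuki–I, Hana–J, Kai–G, Zane–A, Ravi–E, Vic–C, Nico–D, Omar–B.
All 9 guests are covered.

Yes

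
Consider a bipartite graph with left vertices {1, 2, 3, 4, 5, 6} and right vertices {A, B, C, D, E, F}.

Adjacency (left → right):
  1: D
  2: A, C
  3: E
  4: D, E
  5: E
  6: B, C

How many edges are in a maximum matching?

4

One maximum matching: 1-D, 2-C, 3-E, 6-B.
The set {1, 3, 4, 5} has only 2 neighbours ({D, E}), so by Hall's theorem at most 4 of the 6 left vertices can be matched.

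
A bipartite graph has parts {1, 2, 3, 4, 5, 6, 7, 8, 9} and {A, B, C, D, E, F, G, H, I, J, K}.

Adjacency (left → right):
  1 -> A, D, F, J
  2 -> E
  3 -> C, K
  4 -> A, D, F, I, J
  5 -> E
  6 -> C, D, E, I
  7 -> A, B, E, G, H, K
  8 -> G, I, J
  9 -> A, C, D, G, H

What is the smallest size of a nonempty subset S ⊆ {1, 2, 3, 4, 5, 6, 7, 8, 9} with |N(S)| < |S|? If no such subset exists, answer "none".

Take S = {2, 5}. Its neighbourhood is {E}, so |N(S)| = 1 < |S| = 2.
No single vertex violates Hall's condition since each has at least one neighbour, so 2 is the minimum.

2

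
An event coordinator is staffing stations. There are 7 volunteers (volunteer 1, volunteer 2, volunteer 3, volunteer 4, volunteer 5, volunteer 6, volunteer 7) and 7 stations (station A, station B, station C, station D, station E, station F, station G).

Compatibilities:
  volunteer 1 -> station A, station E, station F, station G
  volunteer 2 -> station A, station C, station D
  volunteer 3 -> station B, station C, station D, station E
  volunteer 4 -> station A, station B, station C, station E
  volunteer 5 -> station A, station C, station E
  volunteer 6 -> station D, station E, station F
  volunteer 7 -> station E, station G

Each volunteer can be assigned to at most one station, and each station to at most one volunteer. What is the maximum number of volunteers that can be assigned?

7

For example, pair volunteer 1–station A, volunteer 2–station D, volunteer 3–station E, volunteer 4–station B, volunteer 5–station C, volunteer 6–station F, volunteer 7–station G.
This saturates every volunteer, so 7 is the maximum.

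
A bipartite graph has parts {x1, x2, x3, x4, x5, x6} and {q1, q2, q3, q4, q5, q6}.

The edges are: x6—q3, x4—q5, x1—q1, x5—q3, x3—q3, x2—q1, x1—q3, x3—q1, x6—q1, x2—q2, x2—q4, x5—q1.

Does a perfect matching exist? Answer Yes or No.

No

The set {x1, x3, x5, x6} has only 2 neighbours ({q1, q3}), so by Hall's theorem at most 4 of the 6 left vertices can be matched.
Hence no matching covers every left vertex.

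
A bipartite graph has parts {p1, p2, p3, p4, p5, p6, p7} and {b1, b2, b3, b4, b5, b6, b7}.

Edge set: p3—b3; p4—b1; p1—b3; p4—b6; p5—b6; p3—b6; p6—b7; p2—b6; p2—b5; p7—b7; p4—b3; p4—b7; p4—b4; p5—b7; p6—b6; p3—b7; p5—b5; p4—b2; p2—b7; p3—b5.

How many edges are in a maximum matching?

One maximum matching: p1-b3, p2-b6, p3-b7, p4-b1, p5-b5.
The set {p1, p2, p3, p5, p6, p7} has only 4 neighbours ({b3, b5, b6, b7}), so by Hall's theorem at most 5 of the 7 left vertices can be matched.

5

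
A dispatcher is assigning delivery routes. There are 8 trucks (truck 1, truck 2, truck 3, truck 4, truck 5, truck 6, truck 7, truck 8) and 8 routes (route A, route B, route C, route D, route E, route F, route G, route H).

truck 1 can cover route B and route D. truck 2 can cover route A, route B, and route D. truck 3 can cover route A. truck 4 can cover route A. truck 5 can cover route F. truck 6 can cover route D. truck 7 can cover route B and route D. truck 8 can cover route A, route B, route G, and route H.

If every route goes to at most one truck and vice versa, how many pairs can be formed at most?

5

For example, pair truck 1–route D, truck 2–route B, truck 3–route A, truck 5–route F, truck 8–route G.
The set {truck 1, truck 2, truck 3, truck 4, truck 6, truck 7} has only 3 neighbours ({route A, route B, route D}), so by Hall's theorem at most 5 of the 8 trucks can be matched.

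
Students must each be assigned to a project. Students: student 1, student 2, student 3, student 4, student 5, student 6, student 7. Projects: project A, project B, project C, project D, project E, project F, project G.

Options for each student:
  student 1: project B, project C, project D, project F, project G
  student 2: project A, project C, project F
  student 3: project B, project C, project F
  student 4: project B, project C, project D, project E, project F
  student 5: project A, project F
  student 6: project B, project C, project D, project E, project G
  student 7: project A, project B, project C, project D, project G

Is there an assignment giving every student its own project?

One maximum matching: student 1→project D, student 2→project A, student 3→project B, student 4→project E, student 5→project F, student 6→project C, student 7→project G.
All 7 students are covered.

Yes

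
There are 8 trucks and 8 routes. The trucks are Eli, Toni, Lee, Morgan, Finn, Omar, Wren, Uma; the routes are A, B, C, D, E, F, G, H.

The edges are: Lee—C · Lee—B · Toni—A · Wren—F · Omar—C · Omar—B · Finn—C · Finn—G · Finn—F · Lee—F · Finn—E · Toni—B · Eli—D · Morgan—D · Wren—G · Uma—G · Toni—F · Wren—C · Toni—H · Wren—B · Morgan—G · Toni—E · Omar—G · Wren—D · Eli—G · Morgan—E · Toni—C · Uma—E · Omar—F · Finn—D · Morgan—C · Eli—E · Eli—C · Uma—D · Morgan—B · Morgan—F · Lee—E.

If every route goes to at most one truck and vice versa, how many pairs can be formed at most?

7

One maximum matching: Eli-C, Toni-A, Lee-B, Morgan-E, Finn-D, Omar-F, Wren-G.
The set {Eli, Lee, Morgan, Finn, Omar, Wren, Uma} has only 6 neighbours ({B, C, D, E, F, G}), so by Hall's theorem at most 7 of the 8 trucks can be matched.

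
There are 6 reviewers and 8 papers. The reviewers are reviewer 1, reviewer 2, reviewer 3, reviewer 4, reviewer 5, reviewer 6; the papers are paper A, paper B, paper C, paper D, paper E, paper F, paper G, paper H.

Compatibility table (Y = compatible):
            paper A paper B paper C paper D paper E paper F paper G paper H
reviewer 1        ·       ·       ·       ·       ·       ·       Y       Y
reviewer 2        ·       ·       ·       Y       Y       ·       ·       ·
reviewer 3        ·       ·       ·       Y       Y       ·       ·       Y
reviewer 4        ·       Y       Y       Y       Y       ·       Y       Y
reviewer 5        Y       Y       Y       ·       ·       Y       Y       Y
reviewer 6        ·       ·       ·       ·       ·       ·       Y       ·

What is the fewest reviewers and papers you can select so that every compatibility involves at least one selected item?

A maximum matching has 6 edges (e.g. reviewer 1–paper H, reviewer 2–paper E, reviewer 3–paper D, reviewer 4–paper B, reviewer 5–paper C, reviewer 6–paper G).
By König's theorem the minimum vertex cover has the same size. One such cover is {reviewer 1, reviewer 2, reviewer 3, reviewer 4, reviewer 5, reviewer 6}.

6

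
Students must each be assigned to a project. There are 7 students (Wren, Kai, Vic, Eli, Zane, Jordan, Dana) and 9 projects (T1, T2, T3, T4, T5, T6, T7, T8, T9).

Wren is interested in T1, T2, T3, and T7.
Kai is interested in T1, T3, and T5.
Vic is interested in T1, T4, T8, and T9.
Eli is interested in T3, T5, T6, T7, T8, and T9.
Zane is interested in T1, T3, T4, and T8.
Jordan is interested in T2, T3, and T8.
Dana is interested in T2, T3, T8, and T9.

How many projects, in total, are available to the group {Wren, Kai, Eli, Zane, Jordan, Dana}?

The union of neighbours of {Wren, Kai, Eli, Zane, Jordan, Dana} is {T1, T2, T3, T4, T5, T6, T7, T8, T9}, which has 9 elements.
Since |N(S)| = 9 ≥ |S| = 6, Hall's condition holds for this subset.

9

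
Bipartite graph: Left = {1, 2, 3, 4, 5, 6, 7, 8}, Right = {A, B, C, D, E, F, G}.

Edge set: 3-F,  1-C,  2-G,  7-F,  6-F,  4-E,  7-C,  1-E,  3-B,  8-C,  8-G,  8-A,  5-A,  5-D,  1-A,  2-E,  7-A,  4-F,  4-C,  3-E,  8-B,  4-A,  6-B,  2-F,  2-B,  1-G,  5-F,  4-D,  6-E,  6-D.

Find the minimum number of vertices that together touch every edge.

7

A maximum matching has 7 edges (e.g. 1–C, 2–G, 3–E, 4–A, 5–D, 6–B, 7–F).
By König's theorem the minimum vertex cover has the same size. One such cover is {A, B, C, D, E, F, G}.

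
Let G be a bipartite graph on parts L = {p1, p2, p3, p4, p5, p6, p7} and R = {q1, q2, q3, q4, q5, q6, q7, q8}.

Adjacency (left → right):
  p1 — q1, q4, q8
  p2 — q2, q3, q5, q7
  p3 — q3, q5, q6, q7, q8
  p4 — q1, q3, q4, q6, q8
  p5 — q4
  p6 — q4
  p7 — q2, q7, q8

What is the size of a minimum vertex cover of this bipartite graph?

A maximum matching has 6 edges (e.g. p1–q1, p2–q2, p3–q7, p4–q6, p5–q4, p7–q8).
By König's theorem the minimum vertex cover has the same size. One such cover is {p1, p2, p3, p4, p7, q4}.

6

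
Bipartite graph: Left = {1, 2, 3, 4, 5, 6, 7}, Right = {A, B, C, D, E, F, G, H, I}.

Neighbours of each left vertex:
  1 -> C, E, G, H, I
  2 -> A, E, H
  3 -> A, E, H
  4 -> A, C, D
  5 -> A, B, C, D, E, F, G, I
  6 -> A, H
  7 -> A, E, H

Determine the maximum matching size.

6

A valid assignment of size 6: 1-G, 2-A, 3-E, 4-C, 5-B, 6-H.
The set {2, 3, 6, 7} has only 3 neighbours ({A, E, H}), so by Hall's theorem at most 6 of the 7 left vertices can be matched.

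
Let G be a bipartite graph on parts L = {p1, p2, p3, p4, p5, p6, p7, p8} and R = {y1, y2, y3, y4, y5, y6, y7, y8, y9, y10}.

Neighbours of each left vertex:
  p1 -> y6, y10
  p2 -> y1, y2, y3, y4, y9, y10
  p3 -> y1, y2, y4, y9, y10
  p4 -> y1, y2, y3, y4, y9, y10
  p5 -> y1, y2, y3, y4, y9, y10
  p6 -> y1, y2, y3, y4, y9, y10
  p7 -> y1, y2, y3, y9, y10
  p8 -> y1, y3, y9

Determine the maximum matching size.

A valid assignment of size 7: p1–y6, p2–y1, p3–y2, p4–y9, p5–y4, p6–y10, p7–y3.
The set {p2, p3, p4, p5, p6, p7, p8} has only 6 neighbours ({y1, y10, y2, y3, y4, y9}), so by Hall's theorem at most 7 of the 8 left vertices can be matched.

7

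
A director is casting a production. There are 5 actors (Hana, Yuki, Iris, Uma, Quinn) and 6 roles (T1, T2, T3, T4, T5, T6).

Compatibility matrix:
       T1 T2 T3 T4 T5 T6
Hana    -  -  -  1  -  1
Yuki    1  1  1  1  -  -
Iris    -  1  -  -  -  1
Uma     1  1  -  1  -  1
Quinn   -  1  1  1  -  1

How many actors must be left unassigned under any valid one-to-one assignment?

0

For example, pair Hana–T6, Yuki–T3, Iris–T2, Uma–T1, Quinn–T4.
This saturates every actor, so 5 is the maximum.
That matches 5 of the 5, leaving 0 unmatched; no matching can do better.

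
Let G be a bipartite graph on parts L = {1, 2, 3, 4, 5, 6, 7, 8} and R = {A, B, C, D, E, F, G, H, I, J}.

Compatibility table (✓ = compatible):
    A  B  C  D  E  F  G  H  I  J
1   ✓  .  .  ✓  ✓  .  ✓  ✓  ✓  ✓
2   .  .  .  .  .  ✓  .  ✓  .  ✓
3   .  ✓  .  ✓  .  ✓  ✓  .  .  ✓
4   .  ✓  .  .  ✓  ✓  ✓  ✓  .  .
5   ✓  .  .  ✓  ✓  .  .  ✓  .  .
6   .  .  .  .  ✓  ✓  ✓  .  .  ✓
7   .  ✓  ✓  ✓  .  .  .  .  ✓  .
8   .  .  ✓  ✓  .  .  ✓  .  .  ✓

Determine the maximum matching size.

8

One maximum matching: 1–A, 2–H, 3–G, 4–E, 5–D, 6–F, 7–B, 8–J.
This saturates every left vertex, so 8 is the maximum.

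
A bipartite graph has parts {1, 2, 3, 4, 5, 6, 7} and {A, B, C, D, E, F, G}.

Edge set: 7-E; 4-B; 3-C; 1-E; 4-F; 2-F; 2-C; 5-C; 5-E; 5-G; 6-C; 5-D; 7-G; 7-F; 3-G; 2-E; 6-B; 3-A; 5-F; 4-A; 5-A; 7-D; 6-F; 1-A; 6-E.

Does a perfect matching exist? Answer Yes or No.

One maximum matching: 1→A, 2→C, 3→G, 4→F, 5→D, 6→B, 7→E.
All 7 left vertices are covered.

Yes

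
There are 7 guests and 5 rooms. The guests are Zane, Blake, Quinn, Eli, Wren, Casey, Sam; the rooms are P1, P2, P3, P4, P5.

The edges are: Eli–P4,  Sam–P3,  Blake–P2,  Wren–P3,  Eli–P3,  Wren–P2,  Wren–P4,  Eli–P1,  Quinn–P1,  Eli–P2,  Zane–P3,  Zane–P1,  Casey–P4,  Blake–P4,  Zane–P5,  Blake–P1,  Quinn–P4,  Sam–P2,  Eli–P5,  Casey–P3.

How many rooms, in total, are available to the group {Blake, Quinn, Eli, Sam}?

5

The union of neighbours of {Blake, Quinn, Eli, Sam} is {P1, P2, P3, P4, P5}, which has 5 elements.
Since |N(S)| = 5 ≥ |S| = 4, Hall's condition holds for this subset.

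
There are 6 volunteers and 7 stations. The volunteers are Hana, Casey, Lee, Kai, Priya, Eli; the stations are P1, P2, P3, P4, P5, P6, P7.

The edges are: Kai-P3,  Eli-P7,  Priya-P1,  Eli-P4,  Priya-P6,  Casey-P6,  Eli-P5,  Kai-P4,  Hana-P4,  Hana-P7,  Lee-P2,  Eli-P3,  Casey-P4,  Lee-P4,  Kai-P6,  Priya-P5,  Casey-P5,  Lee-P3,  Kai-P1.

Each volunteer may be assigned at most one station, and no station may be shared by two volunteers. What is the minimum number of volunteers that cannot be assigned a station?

For example, pair Hana-P4, Casey-P5, Lee-P3, Kai-P6, Priya-P1, Eli-P7.
This saturates every volunteer, so 6 is the maximum.
That matches 6 of the 6, leaving 0 unmatched; no matching can do better.

0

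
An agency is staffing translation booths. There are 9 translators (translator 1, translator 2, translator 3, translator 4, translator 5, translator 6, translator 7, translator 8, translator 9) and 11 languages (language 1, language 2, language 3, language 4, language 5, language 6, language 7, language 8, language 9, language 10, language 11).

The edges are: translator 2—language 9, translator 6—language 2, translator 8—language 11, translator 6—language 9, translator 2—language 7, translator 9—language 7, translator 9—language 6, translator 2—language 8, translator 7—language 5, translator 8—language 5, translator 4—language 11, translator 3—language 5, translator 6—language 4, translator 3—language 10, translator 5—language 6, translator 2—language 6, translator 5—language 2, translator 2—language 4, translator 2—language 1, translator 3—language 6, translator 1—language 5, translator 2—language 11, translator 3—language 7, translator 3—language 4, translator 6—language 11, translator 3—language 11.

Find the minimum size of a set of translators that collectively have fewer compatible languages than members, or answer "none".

Take S = {translator 1, translator 7}. Its neighbourhood is {language 5}, so |N(S)| = 1 < |S| = 2.
No single vertex violates Hall's condition since each has at least one neighbour, so 2 is the minimum.

2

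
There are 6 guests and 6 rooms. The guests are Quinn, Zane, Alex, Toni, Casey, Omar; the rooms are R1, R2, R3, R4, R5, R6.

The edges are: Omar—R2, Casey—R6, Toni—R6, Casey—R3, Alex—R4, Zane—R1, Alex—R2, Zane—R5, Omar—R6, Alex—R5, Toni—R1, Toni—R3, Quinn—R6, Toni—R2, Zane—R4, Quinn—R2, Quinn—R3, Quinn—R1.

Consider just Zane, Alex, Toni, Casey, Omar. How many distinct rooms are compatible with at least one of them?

6

The union of neighbours of {Zane, Alex, Toni, Casey, Omar} is {R1, R2, R3, R4, R5, R6}, which has 6 elements.
Since |N(S)| = 6 ≥ |S| = 5, Hall's condition holds for this subset.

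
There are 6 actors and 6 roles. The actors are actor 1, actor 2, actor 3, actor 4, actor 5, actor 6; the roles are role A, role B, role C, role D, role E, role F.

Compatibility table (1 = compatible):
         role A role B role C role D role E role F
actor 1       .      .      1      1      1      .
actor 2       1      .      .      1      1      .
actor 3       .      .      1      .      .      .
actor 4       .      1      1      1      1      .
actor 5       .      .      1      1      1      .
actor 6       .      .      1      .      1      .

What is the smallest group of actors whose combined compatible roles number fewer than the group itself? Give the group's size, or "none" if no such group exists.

Take S = {actor 1, actor 3, actor 5, actor 6}. Its neighbourhood is {role C, role D, role E}, so |N(S)| = 3 < |S| = 4.
Every subset of size less than 4 has at least as many neighbours as members, so 4 is the minimum.

4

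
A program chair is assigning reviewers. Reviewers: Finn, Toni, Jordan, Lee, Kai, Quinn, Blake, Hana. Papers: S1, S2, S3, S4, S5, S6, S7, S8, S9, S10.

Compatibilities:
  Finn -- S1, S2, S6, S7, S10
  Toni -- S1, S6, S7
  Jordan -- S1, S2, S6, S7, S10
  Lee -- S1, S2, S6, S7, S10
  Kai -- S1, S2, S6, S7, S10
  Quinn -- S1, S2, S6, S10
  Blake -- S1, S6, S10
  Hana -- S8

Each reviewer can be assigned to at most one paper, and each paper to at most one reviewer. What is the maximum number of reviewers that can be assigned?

For example, pair Finn–S10, Toni–S1, Jordan–S6, Lee–S7, Kai–S2, Hana–S8.
The set {Finn, Toni, Jordan, Lee, Kai, Quinn, Blake} has only 5 neighbours ({S1, S10, S2, S6, S7}), so by Hall's theorem at most 6 of the 8 reviewers can be matched.

6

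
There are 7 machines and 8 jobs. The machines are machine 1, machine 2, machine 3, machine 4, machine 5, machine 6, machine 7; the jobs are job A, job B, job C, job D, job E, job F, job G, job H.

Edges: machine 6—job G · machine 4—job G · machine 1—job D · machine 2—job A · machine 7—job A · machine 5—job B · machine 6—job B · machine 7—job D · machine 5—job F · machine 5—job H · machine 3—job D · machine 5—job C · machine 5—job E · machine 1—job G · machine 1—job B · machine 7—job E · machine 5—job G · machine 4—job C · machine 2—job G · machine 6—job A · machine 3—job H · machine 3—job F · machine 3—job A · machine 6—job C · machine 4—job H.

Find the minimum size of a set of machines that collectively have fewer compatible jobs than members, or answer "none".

A matching saturating every machine exists, for instance machine 1→job D, machine 2→job G, machine 3→job H, machine 4→job C, machine 5→job F, machine 6→job B, machine 7→job A.
By Hall's marriage theorem, this means |N(S)| ≥ |S| for every subset S, so no violating subset exists.

none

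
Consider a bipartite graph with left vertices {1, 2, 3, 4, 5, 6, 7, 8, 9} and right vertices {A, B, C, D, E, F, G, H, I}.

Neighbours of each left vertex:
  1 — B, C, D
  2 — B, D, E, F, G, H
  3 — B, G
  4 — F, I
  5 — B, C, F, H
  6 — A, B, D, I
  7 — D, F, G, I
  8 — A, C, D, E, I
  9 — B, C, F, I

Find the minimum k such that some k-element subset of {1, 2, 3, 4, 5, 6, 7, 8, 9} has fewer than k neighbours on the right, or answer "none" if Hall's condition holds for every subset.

A matching saturating every left vertex exists, for instance 1→C, 2→E, 3→G, 4→F, 5→H, 6→I, 7→D, 8→A, 9→B.
By Hall's marriage theorem, this means |N(S)| ≥ |S| for every subset S, so no violating subset exists.

none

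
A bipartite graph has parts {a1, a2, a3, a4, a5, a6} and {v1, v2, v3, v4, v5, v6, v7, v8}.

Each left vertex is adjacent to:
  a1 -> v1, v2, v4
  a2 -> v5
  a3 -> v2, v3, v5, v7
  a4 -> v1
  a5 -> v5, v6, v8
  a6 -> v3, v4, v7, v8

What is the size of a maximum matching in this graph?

For example, pair a1-v4, a2-v5, a3-v2, a4-v1, a5-v6, a6-v7.
All 6 left vertices are matched, so no larger matching exists.

6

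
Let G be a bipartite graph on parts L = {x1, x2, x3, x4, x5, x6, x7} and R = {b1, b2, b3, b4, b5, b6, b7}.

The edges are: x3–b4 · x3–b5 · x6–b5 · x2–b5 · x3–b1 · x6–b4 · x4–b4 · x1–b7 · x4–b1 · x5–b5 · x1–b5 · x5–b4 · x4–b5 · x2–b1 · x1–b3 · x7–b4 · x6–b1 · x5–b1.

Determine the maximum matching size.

A valid assignment of size 4: x1-b3, x2-b1, x3-b4, x4-b5.
The set {x2, x3, x4, x5, x6, x7} has only 3 neighbours ({b1, b4, b5}), so by Hall's theorem at most 4 of the 7 left vertices can be matched.

4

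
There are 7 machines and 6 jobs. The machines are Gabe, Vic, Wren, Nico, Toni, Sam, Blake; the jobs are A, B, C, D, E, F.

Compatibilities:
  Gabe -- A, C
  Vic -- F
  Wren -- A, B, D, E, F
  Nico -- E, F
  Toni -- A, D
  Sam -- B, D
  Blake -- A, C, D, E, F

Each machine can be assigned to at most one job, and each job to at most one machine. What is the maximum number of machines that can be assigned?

6

A valid assignment of size 6: Gabe→C, Vic→F, Wren→A, Nico→E, Toni→D, Sam→B.
The set {Gabe, Vic, Wren, Nico, Toni, Sam, Blake} has only 6 neighbours ({A, B, C, D, E, F}), so by Hall's theorem at most 6 of the 7 machines can be matched.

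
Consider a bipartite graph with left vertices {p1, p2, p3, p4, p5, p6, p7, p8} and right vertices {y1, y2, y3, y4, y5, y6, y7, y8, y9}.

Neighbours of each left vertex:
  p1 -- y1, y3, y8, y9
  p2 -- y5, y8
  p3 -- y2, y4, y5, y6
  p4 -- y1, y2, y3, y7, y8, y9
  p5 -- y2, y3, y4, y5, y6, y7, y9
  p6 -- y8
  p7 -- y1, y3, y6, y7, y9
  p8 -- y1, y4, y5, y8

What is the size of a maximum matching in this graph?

One maximum matching: p1–y3, p2–y5, p3–y2, p4–y7, p5–y6, p6–y8, p7–y9, p8–y1.
All 8 left vertices are matched, so no larger matching exists.

8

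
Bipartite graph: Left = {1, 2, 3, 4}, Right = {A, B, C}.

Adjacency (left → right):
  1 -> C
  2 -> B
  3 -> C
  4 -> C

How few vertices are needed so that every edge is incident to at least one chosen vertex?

{2, C} is a vertex cover of size 2: every edge has an endpoint in this set.
No smaller cover exists because 1–C, 2–B is a matching of size 2, and a cover must include an endpoint of each of these disjoint edges (König's theorem).

2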